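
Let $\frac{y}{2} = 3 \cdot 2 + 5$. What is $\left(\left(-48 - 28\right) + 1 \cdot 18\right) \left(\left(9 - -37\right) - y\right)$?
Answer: $-1392$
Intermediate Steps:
$y = 22$ ($y = 2 \left(3 \cdot 2 + 5\right) = 2 \left(6 + 5\right) = 2 \cdot 11 = 22$)
$\left(\left(-48 - 28\right) + 1 \cdot 18\right) \left(\left(9 - -37\right) - y\right) = \left(\left(-48 - 28\right) + 1 \cdot 18\right) \left(\left(9 - -37\right) - 22\right) = \left(-76 + 18\right) \left(\left(9 + 37\right) - 22\right) = - 58 \left(46 - 22\right) = \left(-58\right) 24 = -1392$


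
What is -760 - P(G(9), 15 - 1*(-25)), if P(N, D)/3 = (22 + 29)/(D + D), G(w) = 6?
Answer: -60953/80 ≈ -761.91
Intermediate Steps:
P(N, D) = 153/(2*D) (P(N, D) = 3*((22 + 29)/(D + D)) = 3*(51/((2*D))) = 3*(51*(1/(2*D))) = 3*(51/(2*D)) = 153/(2*D))
-760 - P(G(9), 15 - 1*(-25)) = -760 - 153/(2*(15 - 1*(-25))) = -760 - 153/(2*(15 + 25)) = -760 - 153/(2*40) = -760 - 1*153/80 = -760 - 153/80 = -60953/80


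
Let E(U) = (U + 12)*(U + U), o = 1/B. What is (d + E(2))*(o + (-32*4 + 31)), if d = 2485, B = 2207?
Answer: -543972198/2207 ≈ -2.4648e+5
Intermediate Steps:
o = 1/2207 ≈ 0.00045310
E(U) = 2*U*(12 + U) (E(U) = (12 + U)*(2*U) = 2*U*(12 + U))
(d + E(2))*(o + (-32*4 + 31)) = (2485 + 2*2*(12 + 2))*(1/2207 + (-32*4 + 31)) = (2485 + 2*2*14)*(1/2207 + (-128 + 31)) = (2485 + 56)*(1/2207 - 97) = 2541*(-214078/2207) = -543972198/2207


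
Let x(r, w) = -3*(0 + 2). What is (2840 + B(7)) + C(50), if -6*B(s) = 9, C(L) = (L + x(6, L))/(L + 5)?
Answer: 28393/10 ≈ 2839.3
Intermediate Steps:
x(r, w) = -6 (x(r, w) = -3*2 = -6)
C(L) = (-6 + L)/(5 + L) (C(L) = (L - 6)/(L + 5) = (-6 + L)/(5 + L))
B(s) = -3/2 (B(s) = -⅙*9 = -3/2)
(2840 + B(7)) + C(50) = (2840 - 3/2) + (-6 + 50)/(5 + 50) = 5677/2 + 44/55 = 5677/2 + (1/55)*44 = 5677/2 + ⅘ = 28393/10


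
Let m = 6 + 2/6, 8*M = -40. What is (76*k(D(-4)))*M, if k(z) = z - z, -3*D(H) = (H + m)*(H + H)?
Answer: 0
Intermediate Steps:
M = -5 (M = (⅛)*(-40) = -5)
m = 19/3 (m = 6 + 2*(⅙) = 6 + ⅓ = 19/3 ≈ 6.3333)
D(H) = -2*H*(19/3 + H)/3 (D(H) = -(H + 19/3)*(H + H)/3 = -(19/3 + H)*2*H/3 = -2*H*(19/3 + H)/3)
k(z) = 0
(76*k(D(-4)))*M = (76*0)*(-5) = 0*(-5) = 0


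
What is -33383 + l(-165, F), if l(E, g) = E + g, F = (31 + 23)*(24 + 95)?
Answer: -27122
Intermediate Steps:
F = 6426 (F = 54*119 = 6426)
-33383 + l(-165, F) = -33383 + (-165 + 6426) = -33383 + 6261 = -27122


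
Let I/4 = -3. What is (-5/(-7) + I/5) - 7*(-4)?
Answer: 921/35 ≈ 26.314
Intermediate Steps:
I = -12 (I = 4*(-3) = -12)
(-5/(-7) + I/5) - 7*(-4) = (-5/(-7) - 12/5) - 7*(-4) = (-5*(-⅐) - 12*⅕) + 28 = (5/7 - 12/5) + 28 = -59/35 + 28 = 921/35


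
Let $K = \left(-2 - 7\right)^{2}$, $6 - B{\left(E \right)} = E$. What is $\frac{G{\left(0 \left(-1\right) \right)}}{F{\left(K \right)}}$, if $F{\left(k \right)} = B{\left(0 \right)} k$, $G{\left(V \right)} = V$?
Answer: $0$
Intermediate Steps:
$B{\left(E \right)} = 6 - E$
$K = 81$ ($K = \left(-9\right)^{2} = 81$)
$F{\left(k \right)} = 6 k$ ($F{\left(k \right)} = \left(6 - 0\right) k = \left(6 + 0\right) k = 6 k$)
$\frac{G{\left(0 \left(-1\right) \right)}}{F{\left(K \right)}} = \frac{0 \left(-1\right)}{6 \cdot 81} = \frac{0}{486} = 0 \cdot \frac{1}{486} = 0$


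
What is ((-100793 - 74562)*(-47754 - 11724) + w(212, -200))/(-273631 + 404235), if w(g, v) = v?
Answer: 5214882245/65302 ≈ 79858.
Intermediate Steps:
((-100793 - 74562)*(-47754 - 11724) + w(212, -200))/(-273631 + 404235) = ((-100793 - 74562)*(-47754 - 11724) - 200)/(-273631 + 404235) = (-175355*(-59478) - 200)/130604 = (10429764690 - 200)*(1/130604) = 10429764490*(1/130604) = 5214882245/65302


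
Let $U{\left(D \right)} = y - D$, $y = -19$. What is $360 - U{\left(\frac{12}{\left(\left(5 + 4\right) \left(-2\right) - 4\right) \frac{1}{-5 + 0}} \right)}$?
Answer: $\frac{4199}{11} \approx 381.73$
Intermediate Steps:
$U{\left(D \right)} = -19 - D$
$360 - U{\left(\frac{12}{\left(\left(5 + 4\right) \left(-2\right) - 4\right) \frac{1}{-5 + 0}} \right)} = 360 - \left(-19 - \frac{12}{\left(\left(5 + 4\right) \left(-2\right) - 4\right) \frac{1}{-5 + 0}}\right) = 360 - \left(-19 - \frac{12}{\left(9 \left(-2\right) - 4\right) \frac{1}{-5}}\right) = 360 - \left(-19 - \frac{12}{\left(-18 - 4\right) \left(- \frac{1}{5}\right)}\right) = 360 - \left(-19 - \frac{12}{\left(-22\right) \left(- \frac{1}{5}\right)}\right) = 360 - \left(-19 - \frac{12}{\frac{22}{5}}\right) = 360 - \left(-19 - 12 \cdot \frac{5}{22}\right) = 360 - \left(-19 - \frac{30}{11}\right) = 360 - - \frac{239}{11} = 360 + \frac{239}{11} = \frac{4199}{11}$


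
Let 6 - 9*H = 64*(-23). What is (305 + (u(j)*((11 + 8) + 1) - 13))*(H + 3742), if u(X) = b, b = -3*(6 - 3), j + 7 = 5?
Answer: 3937472/9 ≈ 4.3750e+5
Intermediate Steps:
j = -2 (j = -7 + 5 = -2)
H = 1478/9 (H = ⅔ - 64*(-23)/9 = ⅔ - ⅑*(-1472) = ⅔ + 1472/9 = 1478/9 ≈ 164.22)
b = -9 (b = -3*3 = -9)
u(X) = -9
(305 + (u(j)*((11 + 8) + 1) - 13))*(H + 3742) = (305 + (-9*((11 + 8) + 1) - 13))*(1478/9 + 3742) = (305 + (-9*(19 + 1) - 13))*(35156/9) = (305 + (-9*20 - 13))*(35156/9) = (305 + (-180 - 13))*(35156/9) = (305 - 193)*(35156/9) = 112*(35156/9) = 3937472/9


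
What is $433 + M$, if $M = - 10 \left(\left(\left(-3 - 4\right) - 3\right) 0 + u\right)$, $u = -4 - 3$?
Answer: $503$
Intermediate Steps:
$u = -7$ ($u = -4 - 3 = -7$)
$M = 70$ ($M = - 10 \left(\left(\left(-3 - 4\right) - 3\right) 0 - 7\right) = - 10 \left(\left(-7 - 3\right) 0 - 7\right) = - 10 \left(\left(-10\right) 0 - 7\right) = - 10 \left(0 - 7\right) = \left(-10\right) \left(-7\right) = 70$)
$433 + M = 433 + 70 = 503$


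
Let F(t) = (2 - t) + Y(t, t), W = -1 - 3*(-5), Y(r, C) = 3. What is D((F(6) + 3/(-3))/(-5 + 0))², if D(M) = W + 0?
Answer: 196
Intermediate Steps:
W = 14 (W = -1 + 15 = 14)
F(t) = 5 - t (F(t) = (2 - t) + 3 = 5 - t)
D(M) = 14 (D(M) = 14 + 0 = 14)
D((F(6) + 3/(-3))/(-5 + 0))² = 14² = 196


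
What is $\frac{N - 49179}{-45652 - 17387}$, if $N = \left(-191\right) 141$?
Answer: $\frac{25370}{21013} \approx 1.2073$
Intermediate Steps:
$N = -26931$
$\frac{N - 49179}{-45652 - 17387} = \frac{-26931 - 49179}{-45652 - 17387} = - \frac{76110}{-63039} = \left(-76110\right) \left(- \frac{1}{63039}\right) = \frac{25370}{21013}$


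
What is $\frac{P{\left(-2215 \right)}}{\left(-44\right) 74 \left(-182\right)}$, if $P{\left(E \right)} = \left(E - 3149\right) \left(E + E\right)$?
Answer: $\frac{2970315}{74074} \approx 40.099$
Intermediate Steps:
$P{\left(E \right)} = 2 E \left(-3149 + E\right)$ ($P{\left(E \right)} = \left(-3149 + E\right) 2 E = 2 E \left(-3149 + E\right)$)
$\frac{P{\left(-2215 \right)}}{\left(-44\right) 74 \left(-182\right)} = \frac{2 \left(-2215\right) \left(-3149 - 2215\right)}{\left(-44\right) 74 \left(-182\right)} = \frac{2 \left(-2215\right) \left(-5364\right)}{\left(-3256\right) \left(-182\right)} = \frac{23762520}{592592} = 23762520 \cdot \frac{1}{592592} = \frac{2970315}{74074}$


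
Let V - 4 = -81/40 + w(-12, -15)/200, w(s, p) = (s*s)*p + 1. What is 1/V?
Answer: -50/441 ≈ -0.11338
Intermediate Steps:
w(s, p) = 1 + p*s**2 (w(s, p) = s**2*p + 1 = p*s**2 + 1 = 1 + p*s**2)
V = -441/50 (V = 4 + (-81/40 + (1 - 15*(-12)**2)/200) = 4 + (-81*1/40 + (1 - 15*144)*(1/200)) = 4 + (-81/40 + (1 - 2160)*(1/200)) = 4 + (-81/40 - 2159*1/200) = 4 + (-81/40 - 2159/200) = 4 - 641/50 = -441/50 ≈ -8.8200)
1/V = 1/(-441/50) = -50/441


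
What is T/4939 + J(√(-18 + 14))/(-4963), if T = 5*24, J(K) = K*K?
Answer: 615316/24512257 ≈ 0.025102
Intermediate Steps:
J(K) = K²
T = 120
T/4939 + J(√(-18 + 14))/(-4963) = 120/4939 + (√(-18 + 14))²/(-4963) = 120*(1/4939) + (√(-4))²*(-1/4963) = 120/4939 + (2*I)²*(-1/4963) = 120/4939 - 4*(-1/4963) = 120/4939 + 4/4963 = 615316/24512257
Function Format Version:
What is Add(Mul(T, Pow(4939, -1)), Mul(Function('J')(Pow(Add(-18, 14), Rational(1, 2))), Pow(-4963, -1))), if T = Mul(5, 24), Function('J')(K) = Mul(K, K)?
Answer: Rational(615316, 24512257) ≈ 0.025102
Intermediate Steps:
Function('J')(K) = Pow(K, 2)
T = 120
Add(Mul(T, Pow(4939, -1)), Mul(Function('J')(Pow(Add(-18, 14), Rational(1, 2))), Pow(-4963, -1))) = Add(Mul(120, Pow(4939, -1)), Mul(Pow(Pow(Add(-18, 14), Rational(1, 2)), 2), Pow(-4963, -1))) = Add(Mul(120, Rational(1, 4939)), Mul(Pow(Pow(-4, Rational(1, 2)), 2), Rational(-1, 4963))) = Add(Rational(120, 4939), Mul(Pow(Mul(2, I), 2), Rational(-1, 4963))) = Add(Rational(120, 4939), Mul(-4, Rational(-1, 4963))) = Add(Rational(120, 4939), Rational(4, 4963)) = Rational(615316, 24512257)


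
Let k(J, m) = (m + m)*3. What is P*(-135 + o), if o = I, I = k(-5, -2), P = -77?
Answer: 11319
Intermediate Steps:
k(J, m) = 6*m (k(J, m) = (2*m)*3 = 6*m)
I = -12 (I = 6*(-2) = -12)
o = -12
P*(-135 + o) = -77*(-135 - 12) = -77*(-147) = 11319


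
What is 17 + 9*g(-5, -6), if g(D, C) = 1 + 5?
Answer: 71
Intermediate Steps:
g(D, C) = 6
17 + 9*g(-5, -6) = 17 + 9*6 = 17 + 54 = 71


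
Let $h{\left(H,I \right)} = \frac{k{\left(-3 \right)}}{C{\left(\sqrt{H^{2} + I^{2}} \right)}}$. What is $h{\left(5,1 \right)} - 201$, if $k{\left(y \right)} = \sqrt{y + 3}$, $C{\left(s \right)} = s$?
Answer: $-201$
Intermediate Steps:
$k{\left(y \right)} = \sqrt{3 + y}$
$h{\left(H,I \right)} = 0$ ($h{\left(H,I \right)} = \frac{\sqrt{3 - 3}}{\sqrt{H^{2} + I^{2}}} = \frac{\sqrt{0}}{\sqrt{H^{2} + I^{2}}} = \frac{0}{\sqrt{H^{2} + I^{2}}} = 0$)
$h{\left(5,1 \right)} - 201 = 0 - 201 = -201$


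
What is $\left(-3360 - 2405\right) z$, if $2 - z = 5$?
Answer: $17295$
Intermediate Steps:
$z = -3$ ($z = 2 - 5 = -3$)
$\left(-3360 - 2405\right) z = \left(-3360 - 2405\right) \left(-3\right) = \left(-5765\right) \left(-3\right) = 17295$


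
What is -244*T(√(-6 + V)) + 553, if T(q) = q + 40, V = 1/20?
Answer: -9207 - 122*I*√595/5 ≈ -9207.0 - 595.18*I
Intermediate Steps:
V = 1/20 ≈ 0.050000
T(q) = 40 + q
-244*T(√(-6 + V)) + 553 = -244*(40 + √(-6 + 1/20)) + 553 = -244*(40 + √(-119/20)) + 553 = -244*(40 + I*√595/10) + 553 = (-9760 - 122*I*√595/5) + 553 = -9207 - 122*I*√595/5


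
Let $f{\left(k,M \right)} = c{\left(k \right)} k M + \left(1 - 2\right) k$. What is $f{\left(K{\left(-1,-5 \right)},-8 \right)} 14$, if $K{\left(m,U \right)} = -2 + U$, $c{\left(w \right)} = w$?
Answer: $-5390$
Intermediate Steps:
$f{\left(k,M \right)} = - k + M k^{2}$ ($f{\left(k,M \right)} = k k M + \left(1 - 2\right) k = k^{2} M - k = M k^{2} - k = - k + M k^{2}$)
$f{\left(K{\left(-1,-5 \right)},-8 \right)} 14 = \left(-2 - 5\right) \left(-1 - 8 \left(-2 - 5\right)\right) 14 = - 7 \left(-1 - -56\right) 14 = - 7 \left(-1 + 56\right) 14 = \left(-7\right) 55 \cdot 14 = \left(-385\right) 14 = -5390$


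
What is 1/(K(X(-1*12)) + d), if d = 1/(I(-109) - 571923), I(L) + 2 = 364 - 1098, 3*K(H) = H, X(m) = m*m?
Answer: 572659/27487631 ≈ 0.020833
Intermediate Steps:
X(m) = m**2
K(H) = H/3
I(L) = -736 (I(L) = -2 + (364 - 1098) = -2 - 734 = -736)
d = -1/572659 (d = 1/(-736 - 571923) = 1/(-572659) = -1/572659 ≈ -1.7462e-6)
1/(K(X(-1*12)) + d) = 1/((-1*12)**2/3 - 1/572659) = 1/((1/3)*(-12)**2 - 1/572659) = 1/((1/3)*144 - 1/572659) = 1/(48 - 1/572659) = 1/(27487631/572659) = 572659/27487631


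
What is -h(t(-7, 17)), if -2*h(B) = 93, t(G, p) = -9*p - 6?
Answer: 93/2 ≈ 46.500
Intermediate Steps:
t(G, p) = -6 - 9*p
h(B) = -93/2 (h(B) = -1/2*93 = -93/2)
-h(t(-7, 17)) = -1*(-93/2) = 93/2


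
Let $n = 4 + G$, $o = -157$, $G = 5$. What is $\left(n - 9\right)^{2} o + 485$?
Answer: $485$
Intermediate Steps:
$n = 9$ ($n = 4 + 5 = 9$)
$\left(n - 9\right)^{2} o + 485 = \left(9 - 9\right)^{2} \left(-157\right) + 485 = 0^{2} \left(-157\right) + 485 = 0 \left(-157\right) + 485 = 0 + 485 = 485$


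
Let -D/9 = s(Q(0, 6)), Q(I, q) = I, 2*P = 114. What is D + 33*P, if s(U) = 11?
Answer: 1782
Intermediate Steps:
P = 57 (P = (½)*114 = 57)
D = -99 (D = -9*11 = -99)
D + 33*P = -99 + 33*57 = -99 + 1881 = 1782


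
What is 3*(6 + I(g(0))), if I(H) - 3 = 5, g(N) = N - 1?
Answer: 42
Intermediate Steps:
g(N) = -1 + N
I(H) = 8 (I(H) = 3 + 5 = 8)
3*(6 + I(g(0))) = 3*(6 + 8) = 3*14 = 42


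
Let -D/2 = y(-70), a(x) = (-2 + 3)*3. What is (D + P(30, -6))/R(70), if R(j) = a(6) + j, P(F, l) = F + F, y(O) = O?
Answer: 200/73 ≈ 2.7397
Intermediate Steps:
a(x) = 3 (a(x) = 1*3 = 3)
D = 140 (D = -2*(-70) = 140)
P(F, l) = 2*F
R(j) = 3 + j
(D + P(30, -6))/R(70) = (140 + 2*30)/(3 + 70) = (140 + 60)/73 = 200*(1/73) = 200/73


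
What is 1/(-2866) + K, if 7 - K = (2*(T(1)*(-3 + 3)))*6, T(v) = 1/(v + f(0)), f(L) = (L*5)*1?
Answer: 20061/2866 ≈ 6.9996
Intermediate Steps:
f(L) = 5*L (f(L) = (5*L)*1 = 5*L)
T(v) = 1/v (T(v) = 1/(v + 5*0) = 1/(v + 0) = 1/v)
K = 7 (K = 7 - 2*((-3 + 3)/1)*6 = 7 - 2*(1*0)*6 = 7 - 2*0*6 = 7 - 0*6 = 7 - 1*0 = 7 + 0 = 7)
1/(-2866) + K = 1/(-2866) + 7 = -1/2866 + 7 = 20061/2866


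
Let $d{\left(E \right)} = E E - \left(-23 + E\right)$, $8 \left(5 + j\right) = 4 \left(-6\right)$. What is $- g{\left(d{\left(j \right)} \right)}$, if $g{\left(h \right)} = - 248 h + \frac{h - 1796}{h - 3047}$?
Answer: $\frac{7727491}{328} \approx 23559.0$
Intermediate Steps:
$j = -8$ ($j = -5 + \frac{4 \left(-6\right)}{8} = -5 + \frac{1}{8} \left(-24\right) = -5 - 3 = -8$)
$d{\left(E \right)} = 23 + E^{2} - E$ ($d{\left(E \right)} = E^{2} - \left(-23 + E\right) = 23 + E^{2} - E$)
$g{\left(h \right)} = - 248 h + \frac{-1796 + h}{-3047 + h}$
$- g{\left(d{\left(j \right)} \right)} = - \frac{-1796 - 248 \left(23 + \left(-8\right)^{2} - -8\right)^{2} + 755657 \left(23 + \left(-8\right)^{2} - -8\right)}{-3047 + \left(23 + \left(-8\right)^{2} - -8\right)} = - \frac{-1796 - 248 \left(23 + 64 + 8\right)^{2} + 755657 \left(23 + 64 + 8\right)}{-3047 + \left(23 + 64 + 8\right)} = - \frac{-1796 - 248 \cdot 95^{2} + 755657 \cdot 95}{-3047 + 95} = - \frac{-1796 - 2238200 + 71787415}{-2952} = - \frac{\left(-1\right) \left(-1796 - 2238200 + 71787415\right)}{2952} = - \frac{\left(-1\right) 69547419}{2952} = \left(-1\right) \left(- \frac{7727491}{328}\right) = \frac{7727491}{328}$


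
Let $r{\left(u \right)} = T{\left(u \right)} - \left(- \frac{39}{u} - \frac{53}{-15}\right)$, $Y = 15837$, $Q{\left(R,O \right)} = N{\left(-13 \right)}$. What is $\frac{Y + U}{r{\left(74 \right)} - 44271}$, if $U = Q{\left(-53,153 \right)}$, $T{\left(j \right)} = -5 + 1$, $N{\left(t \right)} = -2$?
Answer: $- \frac{17576850}{49148587} \approx -0.35763$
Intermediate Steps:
$Q{\left(R,O \right)} = -2$
$T{\left(j \right)} = -4$
$U = -2$
$r{\left(u \right)} = - \frac{113}{15} + \frac{39}{u}$ ($r{\left(u \right)} = -4 - \left(- \frac{39}{u} - \frac{53}{-15}\right) = -4 - \left(- \frac{39}{u} - - \frac{53}{15}\right) = -4 - \left(- \frac{39}{u} + \frac{53}{15}\right) = -4 - \left(\frac{53}{15} - \frac{39}{u}\right) = - \frac{113}{15} + \frac{39}{u}$)
$\frac{Y + U}{r{\left(74 \right)} - 44271} = \frac{15837 - 2}{\left(- \frac{113}{15} + \frac{39}{74}\right) - 44271} = \frac{15835}{\left(- \frac{113}{15} + 39 \cdot \frac{1}{74}\right) - 44271} = \frac{15835}{\left(- \frac{113}{15} + \frac{39}{74}\right) - 44271} = \frac{15835}{- \frac{7777}{1110} - 44271} = \frac{15835}{- \frac{49148587}{1110}} = 15835 \left(- \frac{1110}{49148587}\right) = - \frac{17576850}{49148587}$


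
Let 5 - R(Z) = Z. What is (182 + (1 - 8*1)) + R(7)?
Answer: 173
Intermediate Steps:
R(Z) = 5 - Z
(182 + (1 - 8*1)) + R(7) = (182 + (1 - 8*1)) + (5 - 1*7) = (182 + (1 - 8)) + (5 - 7) = (182 - 7) - 2 = 175 - 2 = 173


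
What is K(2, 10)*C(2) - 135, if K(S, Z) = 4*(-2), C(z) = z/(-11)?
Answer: -1469/11 ≈ -133.55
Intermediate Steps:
C(z) = -z/11 (C(z) = z*(-1/11) = -z/11)
K(S, Z) = -8
K(2, 10)*C(2) - 135 = -(-8)*2/11 - 135 = -8*(-2/11) - 135 = 16/11 - 135 = -1469/11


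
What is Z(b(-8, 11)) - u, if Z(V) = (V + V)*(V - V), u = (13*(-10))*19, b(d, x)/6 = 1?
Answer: 2470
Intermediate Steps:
b(d, x) = 6 (b(d, x) = 6*1 = 6)
u = -2470 (u = -130*19 = -2470)
Z(V) = 0 (Z(V) = (2*V)*0 = 0)
Z(b(-8, 11)) - u = 0 - 1*(-2470) = 0 + 2470 = 2470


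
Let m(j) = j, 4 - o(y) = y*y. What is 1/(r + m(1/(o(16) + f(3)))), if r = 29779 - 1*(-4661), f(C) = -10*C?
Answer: 282/9712079 ≈ 2.9036e-5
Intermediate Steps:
o(y) = 4 - y² (o(y) = 4 - y*y = 4 - y²)
r = 34440 (r = 29779 + 4661 = 34440)
1/(r + m(1/(o(16) + f(3)))) = 1/(34440 + 1/((4 - 1*16²) - 10*3)) = 1/(34440 + 1/((4 - 1*256) - 30)) = 1/(34440 + 1/((4 - 256) - 30)) = 1/(34440 + 1/(-252 - 30)) = 1/(34440 + 1/(-282)) = 1/(34440 - 1/282) = 1/(9712079/282) = 282/9712079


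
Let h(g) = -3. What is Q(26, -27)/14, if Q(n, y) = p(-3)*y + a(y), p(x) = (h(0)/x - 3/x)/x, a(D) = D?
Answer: -9/14 ≈ -0.64286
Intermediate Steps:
p(x) = -6/x² (p(x) = (-3/x - 3/x)/x = (-6/x)/x = -6/x²)
Q(n, y) = y/3 (Q(n, y) = (-6/(-3)²)*y + y = (-6*⅑)*y + y = -2*y/3 + y = y/3)
Q(26, -27)/14 = ((⅓)*(-27))/14 = -9*1/14 = -9/14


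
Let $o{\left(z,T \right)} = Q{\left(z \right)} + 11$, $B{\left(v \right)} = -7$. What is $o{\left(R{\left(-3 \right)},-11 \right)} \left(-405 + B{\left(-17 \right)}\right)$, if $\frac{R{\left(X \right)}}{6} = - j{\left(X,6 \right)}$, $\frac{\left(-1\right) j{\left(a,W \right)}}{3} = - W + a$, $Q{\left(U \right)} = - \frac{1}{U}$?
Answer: $- \frac{367298}{81} \approx -4534.5$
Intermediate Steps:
$j{\left(a,W \right)} = - 3 a + 3 W$ ($j{\left(a,W \right)} = - 3 \left(- W + a\right) = - 3 \left(a - W\right) = - 3 a + 3 W$)
$R{\left(X \right)} = -108 + 18 X$ ($R{\left(X \right)} = 6 \left(- (- 3 X + 3 \cdot 6)\right) = 6 \left(- (- 3 X + 18)\right) = 6 \left(- (18 - 3 X)\right) = 6 \left(-18 + 3 X\right) = -108 + 18 X$)
$o{\left(z,T \right)} = 11 - \frac{1}{z}$ ($o{\left(z,T \right)} = - \frac{1}{z} + 11 = 11 - \frac{1}{z}$)
$o{\left(R{\left(-3 \right)},-11 \right)} \left(-405 + B{\left(-17 \right)}\right) = \left(11 - \frac{1}{-108 + 18 \left(-3\right)}\right) \left(-405 - 7\right) = \left(11 - \frac{1}{-108 - 54}\right) \left(-412\right) = \left(11 - \frac{1}{-162}\right) \left(-412\right) = \left(11 - - \frac{1}{162}\right) \left(-412\right) = \left(11 + \frac{1}{162}\right) \left(-412\right) = \frac{1783}{162} \left(-412\right) = - \frac{367298}{81}$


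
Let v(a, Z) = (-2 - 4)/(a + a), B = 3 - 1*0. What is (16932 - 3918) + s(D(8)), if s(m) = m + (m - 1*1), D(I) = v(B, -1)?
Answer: 13011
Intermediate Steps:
B = 3 (B = 3 + 0 = 3)
v(a, Z) = -3/a (v(a, Z) = -6*1/(2*a) = -3/a)
D(I) = -1 (D(I) = -3/3 = -3*⅓ = -1)
s(m) = -1 + 2*m (s(m) = m + (m - 1) = m + (-1 + m) = -1 + 2*m)
(16932 - 3918) + s(D(8)) = (16932 - 3918) + (-1 + 2*(-1)) = 13014 + (-1 - 2) = 13014 - 3 = 13011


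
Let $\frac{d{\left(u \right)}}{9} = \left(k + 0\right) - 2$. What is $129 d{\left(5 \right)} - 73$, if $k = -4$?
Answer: $-7039$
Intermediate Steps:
$d{\left(u \right)} = -54$ ($d{\left(u \right)} = 9 \left(\left(-4 + 0\right) - 2\right) = 9 \left(-4 - 2\right) = 9 \left(-6\right) = -54$)
$129 d{\left(5 \right)} - 73 = 129 \left(-54\right) - 73 = -6966 - 73 = -7039$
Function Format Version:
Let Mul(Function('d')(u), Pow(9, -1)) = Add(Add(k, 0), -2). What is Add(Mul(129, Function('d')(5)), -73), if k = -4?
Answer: -7039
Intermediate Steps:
Function('d')(u) = -54 (Function('d')(u) = Mul(9, Add(Add(-4, 0), -2)) = Mul(9, Add(-4, -2)) = Mul(9, -6) = -54)
Add(Mul(129, Function('d')(5)), -73) = Add(Mul(129, -54), -73) = Add(-6966, -73) = -7039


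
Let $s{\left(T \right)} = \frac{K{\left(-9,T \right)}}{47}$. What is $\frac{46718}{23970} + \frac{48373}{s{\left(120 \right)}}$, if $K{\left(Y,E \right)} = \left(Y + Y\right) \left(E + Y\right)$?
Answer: $- \frac{192919133}{169830} \approx -1136.0$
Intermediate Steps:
$K{\left(Y,E \right)} = 2 Y \left(E + Y\right)$
$s{\left(T \right)} = \frac{162}{47} - \frac{18 T}{47}$ ($s{\left(T \right)} = \frac{2 \left(-9\right) \left(T - 9\right)}{47} = 2 \left(-9\right) \left(-9 + T\right) \frac{1}{47} = \left(162 - 18 T\right) \frac{1}{47} = \frac{162}{47} - \frac{18 T}{47}$)
$\frac{46718}{23970} + \frac{48373}{s{\left(120 \right)}} = \frac{46718}{23970} + \frac{48373}{\frac{162}{47} - \frac{2160}{47}} = 46718 \cdot \frac{1}{23970} + \frac{48373}{\frac{162}{47} - \frac{2160}{47}} = \frac{497}{255} + \frac{48373}{- \frac{1998}{47}} = \frac{497}{255} + 48373 \left(- \frac{47}{1998}\right) = \frac{497}{255} - \frac{2273531}{1998} = - \frac{192919133}{169830}$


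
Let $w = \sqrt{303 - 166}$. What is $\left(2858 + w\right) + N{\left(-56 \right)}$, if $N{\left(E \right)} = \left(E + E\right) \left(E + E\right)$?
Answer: $15402 + \sqrt{137} \approx 15414.0$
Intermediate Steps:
$N{\left(E \right)} = 4 E^{2}$ ($N{\left(E \right)} = 2 E 2 E = 4 E^{2}$)
$w = \sqrt{137} \approx 11.705$
$\left(2858 + w\right) + N{\left(-56 \right)} = \left(2858 + \sqrt{137}\right) + 4 \left(-56\right)^{2} = \left(2858 + \sqrt{137}\right) + 4 \cdot 3136 = \left(2858 + \sqrt{137}\right) + 12544 = 15402 + \sqrt{137}$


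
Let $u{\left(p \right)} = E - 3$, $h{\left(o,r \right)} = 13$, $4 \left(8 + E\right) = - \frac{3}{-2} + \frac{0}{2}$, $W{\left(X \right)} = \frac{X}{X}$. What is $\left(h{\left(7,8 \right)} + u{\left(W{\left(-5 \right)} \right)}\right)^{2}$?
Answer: $\frac{361}{64} \approx 5.6406$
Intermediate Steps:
$W{\left(X \right)} = 1$
$E = - \frac{61}{8}$ ($E = -8 + \frac{- \frac{3}{-2} + \frac{0}{2}}{4} = -8 + \frac{\left(-3\right) \left(- \frac{1}{2}\right) + 0 \cdot \frac{1}{2}}{4} = -8 + \frac{\frac{3}{2} + 0}{4} = -8 + \frac{1}{4} \cdot \frac{3}{2} = -8 + \frac{3}{8} = - \frac{61}{8} \approx -7.625$)
$u{\left(p \right)} = - \frac{85}{8}$ ($u{\left(p \right)} = - \frac{61}{8} - 3 = - \frac{85}{8}$)
$\left(h{\left(7,8 \right)} + u{\left(W{\left(-5 \right)} \right)}\right)^{2} = \left(13 - \frac{85}{8}\right)^{2} = \left(\frac{19}{8}\right)^{2} = \frac{361}{64}$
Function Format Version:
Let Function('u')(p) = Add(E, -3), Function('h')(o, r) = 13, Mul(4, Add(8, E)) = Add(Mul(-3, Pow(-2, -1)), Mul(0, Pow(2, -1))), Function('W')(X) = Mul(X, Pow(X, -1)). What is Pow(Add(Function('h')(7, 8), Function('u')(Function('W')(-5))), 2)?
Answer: Rational(361, 64) ≈ 5.6406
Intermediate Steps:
Function('W')(X) = 1
E = Rational(-61, 8) (E = Add(-8, Mul(Rational(1, 4), Add(Mul(-3, Pow(-2, -1)), Mul(0, Pow(2, -1))))) = Add(-8, Mul(Rational(1, 4), Add(Mul(-3, Rational(-1, 2)), Mul(0, Rational(1, 2))))) = Add(-8, Mul(Rational(1, 4), Add(Rational(3, 2), 0))) = Add(-8, Mul(Rational(1, 4), Rational(3, 2))) = Add(-8, Rational(3, 8)) = Rational(-61, 8) ≈ -7.6250)
Function('u')(p) = Rational(-85, 8) (Function('u')(p) = Add(Rational(-61, 8), -3) = Rational(-85, 8))
Pow(Add(Function('h')(7, 8), Function('u')(Function('W')(-5))), 2) = Pow(Add(13, Rational(-85, 8)), 2) = Pow(Rational(19, 8), 2) = Rational(361, 64)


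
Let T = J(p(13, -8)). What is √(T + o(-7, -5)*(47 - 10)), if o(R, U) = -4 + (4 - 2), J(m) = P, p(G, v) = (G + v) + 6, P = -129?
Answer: I*√203 ≈ 14.248*I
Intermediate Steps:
p(G, v) = 6 + G + v
J(m) = -129
o(R, U) = -2 (o(R, U) = -4 + 2 = -2)
T = -129
√(T + o(-7, -5)*(47 - 10)) = √(-129 - 2*(47 - 10)) = √(-129 - 2*37) = √(-129 - 74) = √(-203) = I*√203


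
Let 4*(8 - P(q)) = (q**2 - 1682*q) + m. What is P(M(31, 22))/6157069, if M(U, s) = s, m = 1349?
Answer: 35203/24628276 ≈ 0.0014294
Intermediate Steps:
P(q) = -1317/4 - q**2/4 + 841*q/2 (P(q) = 8 - ((q**2 - 1682*q) + 1349)/4 = 8 - (1349 + q**2 - 1682*q)/4 = 8 + (-1349/4 - q**2/4 + 841*q/2) = -1317/4 - q**2/4 + 841*q/2)
P(M(31, 22))/6157069 = (-1317/4 - 1/4*22**2 + (841/2)*22)/6157069 = (-1317/4 - 1/4*484 + 9251)*(1/6157069) = (-1317/4 - 121 + 9251)*(1/6157069) = (35203/4)*(1/6157069) = 35203/24628276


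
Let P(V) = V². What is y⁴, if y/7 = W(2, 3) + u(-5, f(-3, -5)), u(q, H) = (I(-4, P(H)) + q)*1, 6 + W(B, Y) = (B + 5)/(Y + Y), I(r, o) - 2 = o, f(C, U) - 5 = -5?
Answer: 11716114081/1296 ≈ 9.0402e+6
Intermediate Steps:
f(C, U) = 0 (f(C, U) = 5 - 5 = 0)
I(r, o) = 2 + o
W(B, Y) = -6 + (5 + B)/(2*Y) (W(B, Y) = -6 + (B + 5)/(Y + Y) = -6 + (5 + B)/((2*Y)) = -6 + (5 + B)*(1/(2*Y)) = -6 + (5 + B)/(2*Y))
u(q, H) = 2 + q + H² (u(q, H) = ((2 + H²) + q)*1 = (2 + q + H²)*1 = 2 + q + H²)
y = -329/6 (y = 7*((½)*(5 + 2 - 12*3)/3 + (2 - 5 + 0²)) = 7*((½)*(⅓)*(5 + 2 - 36) + (2 - 5 + 0)) = 7*((½)*(⅓)*(-29) - 3) = 7*(-29/6 - 3) = 7*(-47/6) = -329/6 ≈ -54.833)
y⁴ = (-329/6)⁴ = 11716114081/1296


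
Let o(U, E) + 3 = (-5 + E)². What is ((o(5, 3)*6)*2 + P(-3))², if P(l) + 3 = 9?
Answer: 324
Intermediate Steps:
o(U, E) = -3 + (-5 + E)²
P(l) = 6 (P(l) = -3 + 9 = 6)
((o(5, 3)*6)*2 + P(-3))² = (((-3 + (-5 + 3)²)*6)*2 + 6)² = (((-3 + (-2)²)*6)*2 + 6)² = (((-3 + 4)*6)*2 + 6)² = ((1*6)*2 + 6)² = (6*2 + 6)² = (12 + 6)² = 18² = 324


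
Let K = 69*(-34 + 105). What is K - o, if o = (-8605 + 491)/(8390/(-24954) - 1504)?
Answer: 91851046719/18769603 ≈ 4893.6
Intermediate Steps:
o = 101238378/18769603 (o = -8114/(8390*(-1/24954) - 1504) = -8114/(-4195/12477 - 1504) = -8114/(-18769603/12477) = -8114*(-12477/18769603) = 101238378/18769603 ≈ 5.3937)
K = 4899 (K = 69*71 = 4899)
K - o = 4899 - 1*101238378/18769603 = 4899 - 101238378/18769603 = 91851046719/18769603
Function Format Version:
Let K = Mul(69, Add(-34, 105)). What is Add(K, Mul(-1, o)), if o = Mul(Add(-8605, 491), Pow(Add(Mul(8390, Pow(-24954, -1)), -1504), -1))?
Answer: Rational(91851046719, 18769603) ≈ 4893.6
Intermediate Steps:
o = Rational(101238378, 18769603) (o = Mul(-8114, Pow(Add(Mul(8390, Rational(-1, 24954)), -1504), -1)) = Mul(-8114, Pow(Add(Rational(-4195, 12477), -1504), -1)) = Mul(-8114, Pow(Rational(-18769603, 12477), -1)) = Mul(-8114, Rational(-12477, 18769603)) = Rational(101238378, 18769603) ≈ 5.3937)
K = 4899 (K = Mul(69, 71) = 4899)
Add(K, Mul(-1, o)) = Add(4899, Mul(-1, Rational(101238378, 18769603))) = Add(4899, Rational(-101238378, 18769603)) = Rational(91851046719, 18769603)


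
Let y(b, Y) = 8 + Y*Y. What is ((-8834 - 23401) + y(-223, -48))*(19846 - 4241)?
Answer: -466948415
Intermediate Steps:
y(b, Y) = 8 + Y**2
((-8834 - 23401) + y(-223, -48))*(19846 - 4241) = ((-8834 - 23401) + (8 + (-48)**2))*(19846 - 4241) = (-32235 + (8 + 2304))*15605 = (-32235 + 2312)*15605 = -29923*15605 = -466948415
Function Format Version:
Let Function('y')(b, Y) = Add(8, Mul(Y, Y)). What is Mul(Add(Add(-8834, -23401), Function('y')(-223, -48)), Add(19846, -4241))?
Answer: -466948415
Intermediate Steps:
Function('y')(b, Y) = Add(8, Pow(Y, 2))
Mul(Add(Add(-8834, -23401), Function('y')(-223, -48)), Add(19846, -4241)) = Mul(Add(Add(-8834, -23401), Add(8, Pow(-48, 2))), Add(19846, -4241)) = Mul(Add(-32235, Add(8, 2304)), 15605) = Mul(Add(-32235, 2312), 15605) = Mul(-29923, 15605) = -466948415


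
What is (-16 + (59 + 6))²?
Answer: 2401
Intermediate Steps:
(-16 + (59 + 6))² = (-16 + 65)² = 49² = 2401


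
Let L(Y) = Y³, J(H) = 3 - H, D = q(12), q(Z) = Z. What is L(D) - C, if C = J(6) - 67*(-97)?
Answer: -4768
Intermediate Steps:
D = 12
C = 6496 (C = (3 - 1*6) - 67*(-97) = (3 - 6) + 6499 = -3 + 6499 = 6496)
L(D) - C = 12³ - 1*6496 = 1728 - 6496 = -4768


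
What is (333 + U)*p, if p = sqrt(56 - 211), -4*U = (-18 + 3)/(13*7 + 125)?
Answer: 95909*I*sqrt(155)/288 ≈ 4146.0*I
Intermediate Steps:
U = 5/288 (U = -(-18 + 3)/(4*(13*7 + 125)) = -(-15)/(4*(91 + 125)) = -(-15)/(4*216) = -1/4*(-5/72) = 5/288 ≈ 0.017361)
p = I*sqrt(155) (p = sqrt(-155) = I*sqrt(155) ≈ 12.45*I)
(333 + U)*p = (333 + 5/288)*(I*sqrt(155)) = 95909*(I*sqrt(155))/288 = 95909*I*sqrt(155)/288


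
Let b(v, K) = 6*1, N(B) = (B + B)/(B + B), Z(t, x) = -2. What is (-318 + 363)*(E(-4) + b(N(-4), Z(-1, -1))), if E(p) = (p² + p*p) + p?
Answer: 1530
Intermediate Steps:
N(B) = 1 (N(B) = (2*B)/((2*B)) = (2*B)*(1/(2*B)) = 1)
b(v, K) = 6
E(p) = p + 2*p² (E(p) = (p² + p²) + p = 2*p² + p = p + 2*p²)
(-318 + 363)*(E(-4) + b(N(-4), Z(-1, -1))) = (-318 + 363)*(-4*(1 + 2*(-4)) + 6) = 45*(-4*(1 - 8) + 6) = 45*(-4*(-7) + 6) = 45*(28 + 6) = 45*34 = 1530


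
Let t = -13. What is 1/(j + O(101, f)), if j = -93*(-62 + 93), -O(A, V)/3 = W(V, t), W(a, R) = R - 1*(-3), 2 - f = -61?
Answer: -1/2853 ≈ -0.00035051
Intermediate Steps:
f = 63 (f = 2 - 1*(-61) = 2 + 61 = 63)
W(a, R) = 3 + R (W(a, R) = R + 3 = 3 + R)
O(A, V) = 30 (O(A, V) = -3*(3 - 13) = -3*(-10) = 30)
j = -2883 (j = -93*31 = -2883)
1/(j + O(101, f)) = 1/(-2883 + 30) = 1/(-2853) = -1/2853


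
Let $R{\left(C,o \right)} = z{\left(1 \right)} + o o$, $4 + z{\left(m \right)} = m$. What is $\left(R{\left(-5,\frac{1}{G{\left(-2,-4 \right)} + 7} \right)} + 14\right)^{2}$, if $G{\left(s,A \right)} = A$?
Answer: $\frac{10000}{81} \approx 123.46$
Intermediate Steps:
$z{\left(m \right)} = -4 + m$
$R{\left(C,o \right)} = -3 + o^{2}$ ($R{\left(C,o \right)} = \left(-4 + 1\right) + o o = -3 + o^{2}$)
$\left(R{\left(-5,\frac{1}{G{\left(-2,-4 \right)} + 7} \right)} + 14\right)^{2} = \left(\left(-3 + \left(\frac{1}{-4 + 7}\right)^{2}\right) + 14\right)^{2} = \left(\left(-3 + \left(\frac{1}{3}\right)^{2}\right) + 14\right)^{2} = \left(\left(-3 + \frac{1}{9}\right) + 14\right)^{2} = \left(- \frac{26}{9} + 14\right)^{2} = \left(\frac{100}{9}\right)^{2} = \frac{10000}{81}$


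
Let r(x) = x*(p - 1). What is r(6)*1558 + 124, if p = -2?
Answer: -27920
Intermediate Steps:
r(x) = -3*x (r(x) = x*(-2 - 1) = x*(-3) = -3*x)
r(6)*1558 + 124 = -3*6*1558 + 124 = -18*1558 + 124 = -28044 + 124 = -27920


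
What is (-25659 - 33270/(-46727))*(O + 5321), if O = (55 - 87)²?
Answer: -7607241451935/46727 ≈ -1.6280e+8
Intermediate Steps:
O = 1024 (O = (-32)² = 1024)
(-25659 - 33270/(-46727))*(O + 5321) = (-25659 - 33270/(-46727))*(1024 + 5321) = (-25659 - 33270*(-1/46727))*6345 = (-25659 + 33270/46727)*6345 = -1198934823/46727*6345 = -7607241451935/46727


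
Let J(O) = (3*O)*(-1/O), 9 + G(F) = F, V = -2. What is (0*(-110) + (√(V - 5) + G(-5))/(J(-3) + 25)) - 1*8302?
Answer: -91329/11 + I*√7/22 ≈ -8302.6 + 0.12026*I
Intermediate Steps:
G(F) = -9 + F
J(O) = -3
(0*(-110) + (√(V - 5) + G(-5))/(J(-3) + 25)) - 1*8302 = (0*(-110) + (√(-2 - 5) + (-9 - 5))/(-3 + 25)) - 1*8302 = (0 + (√(-7) - 14)/22) - 8302 = (0 + (I*√7 - 14)*(1/22)) - 8302 = (0 + (-14 + I*√7)*(1/22)) - 8302 = (0 + (-7/11 + I*√7/22)) - 8302 = (-7/11 + I*√7/22) - 8302 = -91329/11 + I*√7/22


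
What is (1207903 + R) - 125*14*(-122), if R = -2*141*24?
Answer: 1414635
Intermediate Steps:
R = -6768 (R = -282*24 = -6768)
(1207903 + R) - 125*14*(-122) = (1207903 - 6768) - 125*14*(-122) = 1201135 - 1750*(-122) = 1201135 + 213500 = 1414635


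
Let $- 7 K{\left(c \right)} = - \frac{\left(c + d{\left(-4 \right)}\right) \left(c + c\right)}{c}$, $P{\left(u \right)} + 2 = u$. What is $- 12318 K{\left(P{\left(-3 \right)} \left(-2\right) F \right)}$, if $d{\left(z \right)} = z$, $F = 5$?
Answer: $- \frac{1133256}{7} \approx -1.6189 \cdot 10^{5}$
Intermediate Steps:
$P{\left(u \right)} = -2 + u$
$K{\left(c \right)} = - \frac{8}{7} + \frac{2 c}{7}$ ($K{\left(c \right)} = - \frac{\left(-1\right) \frac{\left(c - 4\right) \left(c + c\right)}{c}}{7} = - \frac{\left(-1\right) \frac{\left(-4 + c\right) 2 c}{c}}{7} = - \frac{\left(-1\right) \frac{2 c \left(-4 + c\right)}{c}}{7} = - \frac{\left(-1\right) \left(-8 + 2 c\right)}{7} = - \frac{8 - 2 c}{7} = - \frac{8}{7} + \frac{2 c}{7}$)
$- 12318 K{\left(P{\left(-3 \right)} \left(-2\right) F \right)} = - 12318 \left(- \frac{8}{7} + \frac{2 \left(-2 - 3\right) \left(-2\right) 5}{7}\right) = - 12318 \left(- \frac{8}{7} + \frac{2 \left(-5\right) \left(-2\right) 5}{7}\right) = - 12318 \left(- \frac{8}{7} + \frac{2 \cdot 10 \cdot 5}{7}\right) = - 12318 \left(- \frac{8}{7} + \frac{2}{7} \cdot 50\right) = - 12318 \left(- \frac{8}{7} + \frac{100}{7}\right) = \left(-12318\right) \frac{92}{7} = - \frac{1133256}{7}$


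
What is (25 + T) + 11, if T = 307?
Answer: 343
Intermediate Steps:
(25 + T) + 11 = (25 + 307) + 11 = 332 + 11 = 343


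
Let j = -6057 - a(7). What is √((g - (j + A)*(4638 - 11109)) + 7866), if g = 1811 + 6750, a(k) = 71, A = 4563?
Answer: 4*I*√631918 ≈ 3179.7*I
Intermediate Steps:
j = -6128 (j = -6057 - 1*71 = -6057 - 71 = -6128)
g = 8561
√((g - (j + A)*(4638 - 11109)) + 7866) = √((8561 - (-6128 + 4563)*(4638 - 11109)) + 7866) = √((8561 - (-1565)*(-6471)) + 7866) = √((8561 - 1*10127115) + 7866) = √((8561 - 10127115) + 7866) = √(-10118554 + 7866) = √(-10110688) = 4*I*√631918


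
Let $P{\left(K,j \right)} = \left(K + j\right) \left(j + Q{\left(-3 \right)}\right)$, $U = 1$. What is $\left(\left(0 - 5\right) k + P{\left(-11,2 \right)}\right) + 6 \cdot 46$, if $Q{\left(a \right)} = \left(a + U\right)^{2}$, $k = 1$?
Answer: $217$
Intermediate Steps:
$Q{\left(a \right)} = \left(1 + a\right)^{2}$ ($Q{\left(a \right)} = \left(a + 1\right)^{2} = \left(1 + a\right)^{2}$)
$P{\left(K,j \right)} = \left(4 + j\right) \left(K + j\right)$ ($P{\left(K,j \right)} = \left(K + j\right) \left(j + \left(1 - 3\right)^{2}\right) = \left(K + j\right) \left(j + \left(-2\right)^{2}\right) = \left(K + j\right) \left(j + 4\right) = \left(K + j\right) \left(4 + j\right) = \left(4 + j\right) \left(K + j\right)$)
$\left(\left(0 - 5\right) k + P{\left(-11,2 \right)}\right) + 6 \cdot 46 = \left(\left(0 - 5\right) 1 + \left(2^{2} + 4 \left(-11\right) + 4 \cdot 2 - 22\right)\right) + 6 \cdot 46 = \left(\left(-5\right) 1 + \left(4 - 44 + 8 - 22\right)\right) + 276 = \left(-5 - 54\right) + 276 = -59 + 276 = 217$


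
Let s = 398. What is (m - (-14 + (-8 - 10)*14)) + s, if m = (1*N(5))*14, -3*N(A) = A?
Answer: 1922/3 ≈ 640.67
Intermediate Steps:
N(A) = -A/3
m = -70/3 (m = (1*(-1/3*5))*14 = (1*(-5/3))*14 = -5/3*14 = -70/3 ≈ -23.333)
(m - (-14 + (-8 - 10)*14)) + s = (-70/3 - (-14 + (-8 - 10)*14)) + 398 = (-70/3 - (-14 - 18*14)) + 398 = (-70/3 - (-14 - 252)) + 398 = (-70/3 - 1*(-266)) + 398 = (-70/3 + 266) + 398 = 728/3 + 398 = 1922/3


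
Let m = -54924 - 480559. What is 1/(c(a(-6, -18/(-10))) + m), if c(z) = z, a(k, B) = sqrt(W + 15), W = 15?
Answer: -535483/286742043259 - sqrt(30)/286742043259 ≈ -1.8675e-6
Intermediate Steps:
a(k, B) = sqrt(30) (a(k, B) = sqrt(15 + 15) = sqrt(30))
m = -535483
1/(c(a(-6, -18/(-10))) + m) = 1/(sqrt(30) - 535483) = 1/(-535483 + sqrt(30))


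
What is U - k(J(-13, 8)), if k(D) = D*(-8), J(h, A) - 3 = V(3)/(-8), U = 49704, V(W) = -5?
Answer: 49733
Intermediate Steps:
J(h, A) = 29/8 (J(h, A) = 3 - 5/(-8) = 3 - 5*(-1/8) = 3 + 5/8 = 29/8)
k(D) = -8*D
U - k(J(-13, 8)) = 49704 - (-8)*29/8 = 49704 - 1*(-29) = 49704 + 29 = 49733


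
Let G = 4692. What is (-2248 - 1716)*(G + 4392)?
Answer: -36008976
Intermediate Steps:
(-2248 - 1716)*(G + 4392) = (-2248 - 1716)*(4692 + 4392) = -3964*9084 = -36008976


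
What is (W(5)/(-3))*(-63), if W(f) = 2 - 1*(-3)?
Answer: 105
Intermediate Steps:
W(f) = 5 (W(f) = 2 + 3 = 5)
(W(5)/(-3))*(-63) = (5/(-3))*(-63) = -⅓*5*(-63) = -5/3*(-63) = 105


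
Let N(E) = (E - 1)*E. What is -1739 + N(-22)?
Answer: -1233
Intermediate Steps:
N(E) = E*(-1 + E) (N(E) = (-1 + E)*E = E*(-1 + E))
-1739 + N(-22) = -1739 - 22*(-1 - 22) = -1739 - 22*(-23) = -1739 + 506 = -1233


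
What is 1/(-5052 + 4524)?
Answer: -1/528 ≈ -0.0018939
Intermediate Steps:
1/(-5052 + 4524) = 1/(-528) = -1/528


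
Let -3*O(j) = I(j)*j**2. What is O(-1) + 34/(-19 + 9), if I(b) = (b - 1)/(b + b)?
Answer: -56/15 ≈ -3.7333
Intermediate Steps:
I(b) = (-1 + b)/(2*b) (I(b) = (-1 + b)/((2*b)) = (-1 + b)*(1/(2*b)) = (-1 + b)/(2*b))
O(j) = -j*(-1 + j)/6 (O(j) = -(-1 + j)/(2*j)*j**2/3 = -j*(-1 + j)/6)
O(-1) + 34/(-19 + 9) = (1/6)*(-1)*(1 - 1*(-1)) + 34/(-19 + 9) = (1/6)*(-1)*(1 + 1) + 34/(-10) = (1/6)*(-1)*2 + 34*(-1/10) = -1/3 - 17/5 = -56/15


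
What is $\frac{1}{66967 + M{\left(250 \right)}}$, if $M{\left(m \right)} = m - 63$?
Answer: $\frac{1}{67154} \approx 1.4891 \cdot 10^{-5}$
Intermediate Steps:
$M{\left(m \right)} = -63 + m$ ($M{\left(m \right)} = m - 63 = -63 + m$)
$\frac{1}{66967 + M{\left(250 \right)}} = \frac{1}{66967 + \left(-63 + 250\right)} = \frac{1}{66967 + 187} = \frac{1}{67154}$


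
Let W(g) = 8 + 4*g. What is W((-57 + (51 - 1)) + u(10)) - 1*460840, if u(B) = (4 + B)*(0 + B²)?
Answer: -455260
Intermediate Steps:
u(B) = B²*(4 + B) (u(B) = (4 + B)*B² = B²*(4 + B))
W((-57 + (51 - 1)) + u(10)) - 1*460840 = (8 + 4*((-57 + (51 - 1)) + 10²*(4 + 10))) - 1*460840 = (8 + 4*((-57 + 50) + 100*14)) - 460840 = (8 + 4*(-7 + 1400)) - 460840 = (8 + 4*1393) - 460840 = (8 + 5572) - 460840 = 5580 - 460840 = -455260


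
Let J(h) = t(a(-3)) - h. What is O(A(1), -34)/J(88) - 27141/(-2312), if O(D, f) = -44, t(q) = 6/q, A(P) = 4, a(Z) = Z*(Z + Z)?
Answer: 7443267/608056 ≈ 12.241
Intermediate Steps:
a(Z) = 2*Z² (a(Z) = Z*(2*Z) = 2*Z²)
J(h) = ⅓ - h (J(h) = 6/((2*(-3)²)) - h = 6/((2*9)) - h = 6/18 - h = 6*(1/18) - h = ⅓ - h)
O(A(1), -34)/J(88) - 27141/(-2312) = -44/(⅓ - 1*88) - 27141/(-2312) = -44/(⅓ - 88) - 27141*(-1/2312) = -44/(-263/3) + 27141/2312 = -44*(-3/263) + 27141/2312 = 132/263 + 27141/2312 = 7443267/608056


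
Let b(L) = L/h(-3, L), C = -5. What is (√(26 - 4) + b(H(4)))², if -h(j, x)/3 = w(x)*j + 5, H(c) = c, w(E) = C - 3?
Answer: 166534/7569 - 8*√22/87 ≈ 21.571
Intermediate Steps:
w(E) = -8 (w(E) = -5 - 3 = -8)
h(j, x) = -15 + 24*j (h(j, x) = -3*(-8*j + 5) = -3*(5 - 8*j) = -15 + 24*j)
b(L) = -L/87 (b(L) = L/(-15 + 24*(-3)) = L/(-15 - 72) = L/(-87) = L*(-1/87) = -L/87)
(√(26 - 4) + b(H(4)))² = (√(26 - 4) - 1/87*4)² = (√22 - 4/87)² = (-4/87 + √22)²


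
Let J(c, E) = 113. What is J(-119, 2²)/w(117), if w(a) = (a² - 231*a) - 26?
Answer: -113/13364 ≈ -0.0084555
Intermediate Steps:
w(a) = -26 + a² - 231*a
J(-119, 2²)/w(117) = 113/(-26 + 117² - 231*117) = 113/(-26 + 13689 - 27027) = 113/(-13364) = 113*(-1/13364) = -113/13364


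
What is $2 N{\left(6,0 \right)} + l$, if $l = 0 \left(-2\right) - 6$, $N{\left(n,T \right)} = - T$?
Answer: $-6$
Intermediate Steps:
$l = -6$ ($l = 0 - 6 = -6$)
$2 N{\left(6,0 \right)} + l = 2 \left(\left(-1\right) 0\right) - 6 = 2 \cdot 0 - 6 = 0 - 6 = -6$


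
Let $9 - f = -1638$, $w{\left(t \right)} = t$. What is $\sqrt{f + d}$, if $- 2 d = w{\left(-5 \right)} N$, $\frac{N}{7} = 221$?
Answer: $\frac{\sqrt{22058}}{2} \approx 74.26$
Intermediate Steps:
$N = 1547$ ($N = 7 \cdot 221 = 1547$)
$d = \frac{7735}{2}$ ($d = - \frac{\left(-5\right) 1547}{2} = \left(- \frac{1}{2}\right) \left(-7735\right) = \frac{7735}{2} \approx 3867.5$)
$f = 1647$ ($f = 9 - -1638 = 9 + 1638 = 1647$)
$\sqrt{f + d} = \sqrt{1647 + \frac{7735}{2}} = \sqrt{\frac{11029}{2}} = \frac{\sqrt{22058}}{2}$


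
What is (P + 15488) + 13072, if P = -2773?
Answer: 25787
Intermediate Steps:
(P + 15488) + 13072 = (-2773 + 15488) + 13072 = 12715 + 13072 = 25787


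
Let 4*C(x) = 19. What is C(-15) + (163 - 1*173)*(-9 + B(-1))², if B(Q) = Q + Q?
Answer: -4821/4 ≈ -1205.3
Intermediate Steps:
C(x) = 19/4 (C(x) = (¼)*19 = 19/4)
B(Q) = 2*Q
C(-15) + (163 - 1*173)*(-9 + B(-1))² = 19/4 + (163 - 1*173)*(-9 + 2*(-1))² = 19/4 + (163 - 173)*(-9 - 2)² = 19/4 - 10*(-11)² = 19/4 - 10*121 = 19/4 - 1210 = -4821/4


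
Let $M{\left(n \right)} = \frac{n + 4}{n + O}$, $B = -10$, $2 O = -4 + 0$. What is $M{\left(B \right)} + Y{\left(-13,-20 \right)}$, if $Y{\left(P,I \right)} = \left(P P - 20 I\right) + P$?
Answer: $\frac{1113}{2} \approx 556.5$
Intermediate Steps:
$O = -2$ ($O = \frac{-4 + 0}{2} = \frac{1}{2} \left(-4\right) = -2$)
$Y{\left(P,I \right)} = P + P^{2} - 20 I$ ($Y{\left(P,I \right)} = \left(P^{2} - 20 I\right) + P = P + P^{2} - 20 I$)
$M{\left(n \right)} = \frac{4 + n}{-2 + n}$ ($M{\left(n \right)} = \frac{n + 4}{n - 2} = \frac{4 + n}{-2 + n}$)
$M{\left(B \right)} + Y{\left(-13,-20 \right)} = \frac{4 - 10}{-2 - 10} - \left(-387 - 169\right) = \frac{1}{-12} \left(-6\right) + \left(-13 + 169 + 400\right) = \left(- \frac{1}{12}\right) \left(-6\right) + 556 = \frac{1}{2} + 556 = \frac{1113}{2}$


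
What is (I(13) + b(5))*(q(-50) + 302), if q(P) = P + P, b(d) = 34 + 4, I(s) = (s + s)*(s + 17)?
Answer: 165236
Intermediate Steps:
I(s) = 2*s*(17 + s) (I(s) = (2*s)*(17 + s) = 2*s*(17 + s))
b(d) = 38
q(P) = 2*P
(I(13) + b(5))*(q(-50) + 302) = (2*13*(17 + 13) + 38)*(2*(-50) + 302) = (2*13*30 + 38)*(-100 + 302) = (780 + 38)*202 = 818*202 = 165236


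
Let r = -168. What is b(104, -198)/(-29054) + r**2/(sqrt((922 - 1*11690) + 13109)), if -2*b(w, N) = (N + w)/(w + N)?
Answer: 1/58108 + 28224*sqrt(2341)/2341 ≈ 583.33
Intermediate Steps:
b(w, N) = -1/2 (b(w, N) = -(N + w)/(2*(w + N)) = -(N + w)/(2*(N + w)) = -1/2*1 = -1/2)
b(104, -198)/(-29054) + r**2/(sqrt((922 - 1*11690) + 13109)) = -1/2/(-29054) + (-168)**2/(sqrt((922 - 1*11690) + 13109)) = -1/2*(-1/29054) + 28224/(sqrt((922 - 11690) + 13109)) = 1/58108 + 28224/(sqrt(-10768 + 13109)) = 1/58108 + 28224/(sqrt(2341)) = 1/58108 + 28224*(sqrt(2341)/2341) = 1/58108 + 28224*sqrt(2341)/2341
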